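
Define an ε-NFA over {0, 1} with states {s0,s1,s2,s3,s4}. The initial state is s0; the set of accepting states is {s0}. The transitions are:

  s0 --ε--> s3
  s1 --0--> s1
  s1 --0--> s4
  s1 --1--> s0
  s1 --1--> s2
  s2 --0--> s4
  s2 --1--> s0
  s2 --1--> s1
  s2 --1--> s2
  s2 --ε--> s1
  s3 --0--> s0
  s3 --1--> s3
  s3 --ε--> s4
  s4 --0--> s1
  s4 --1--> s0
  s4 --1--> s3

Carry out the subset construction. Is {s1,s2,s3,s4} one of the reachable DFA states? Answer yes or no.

Start state of the DFA: {s0,s3,s4} (ε-closure of the NFA start).
{s0,s3,s4} --0--> {s0,s1,s3,s4}  [new]
{s0,s3,s4} --1--> {s0,s3,s4}  [seen]
{s0,s1,s3,s4} --0--> {s0,s1,s3,s4}  [seen]
{s0,s1,s3,s4} --1--> {s0,s1,s2,s3,s4}  [new]
{s0,s1,s2,s3,s4} --0--> {s0,s1,s3,s4}  [seen]
{s0,s1,s2,s3,s4} --1--> {s0,s1,s2,s3,s4}  [seen]
Reachable DFA states: {s0,s3,s4}, {s0,s1,s3,s4}, {s0,s1,s2,s3,s4}.
{s1,s2,s3,s4} is not among them.

no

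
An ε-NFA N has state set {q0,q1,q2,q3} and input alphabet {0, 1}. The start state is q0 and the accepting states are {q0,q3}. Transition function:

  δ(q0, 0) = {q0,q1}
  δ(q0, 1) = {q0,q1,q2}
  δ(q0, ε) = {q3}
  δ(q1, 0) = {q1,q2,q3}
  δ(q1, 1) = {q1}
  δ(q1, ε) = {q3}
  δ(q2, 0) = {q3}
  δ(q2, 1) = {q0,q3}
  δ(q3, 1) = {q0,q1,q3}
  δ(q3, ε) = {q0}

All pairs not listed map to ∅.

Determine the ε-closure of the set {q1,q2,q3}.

{q0,q1,q2,q3}

Begin with {q1,q2,q3}.
q3 →ε {q0}; add q0.
ε-closure = {q0,q1,q2,q3}.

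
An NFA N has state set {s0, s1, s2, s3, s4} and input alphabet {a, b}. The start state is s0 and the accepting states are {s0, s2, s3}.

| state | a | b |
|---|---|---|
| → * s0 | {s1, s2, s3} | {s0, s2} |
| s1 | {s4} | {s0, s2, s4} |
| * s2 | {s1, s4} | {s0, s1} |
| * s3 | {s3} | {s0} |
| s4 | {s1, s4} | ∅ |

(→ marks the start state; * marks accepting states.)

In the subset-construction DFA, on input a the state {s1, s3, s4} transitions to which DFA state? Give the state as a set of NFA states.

δ(s1,a) = {s4}; δ(s3,a) = {s3}; δ(s4,a) = {s1, s4}.
Union: {s1, s3, s4}.

{s1, s3, s4}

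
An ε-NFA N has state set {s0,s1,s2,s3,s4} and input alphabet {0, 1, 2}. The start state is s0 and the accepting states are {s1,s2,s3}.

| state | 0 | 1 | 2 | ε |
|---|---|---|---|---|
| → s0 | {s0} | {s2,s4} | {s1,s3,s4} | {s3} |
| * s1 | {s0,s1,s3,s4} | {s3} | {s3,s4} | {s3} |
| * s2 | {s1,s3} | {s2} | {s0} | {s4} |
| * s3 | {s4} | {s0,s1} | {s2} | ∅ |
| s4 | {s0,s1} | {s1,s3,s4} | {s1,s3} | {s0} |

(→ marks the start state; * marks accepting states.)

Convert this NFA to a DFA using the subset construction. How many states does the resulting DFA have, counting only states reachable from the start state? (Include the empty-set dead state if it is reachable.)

4

Start state of the DFA: {s0,s3} (ε-closure of the NFA start).
{s0,s3} --0--> {s0,s3,s4}  [new]
{s0,s3} --1--> {s0,s1,s2,s3,s4}  [new]
{s0,s3} --2--> {s0,s1,s2,s3,s4}  [seen]
{s0,s3,s4} --0--> {s0,s1,s3,s4}  [new]
{s0,s3,s4} --1--> {s0,s1,s2,s3,s4}  [seen]
{s0,s3,s4} --2--> {s0,s1,s2,s3,s4}  [seen]
{s0,s1,s2,s3,s4} --0--> {s0,s1,s3,s4}  [seen]
{s0,s1,s2,s3,s4} --1--> {s0,s1,s2,s3,s4}  [seen]
{s0,s1,s2,s3,s4} --2--> {s0,s1,s2,s3,s4}  [seen]
{s0,s1,s3,s4} --0--> {s0,s1,s3,s4}  [seen]
{s0,s1,s3,s4} --1--> {s0,s1,s2,s3,s4}  [seen]
{s0,s1,s3,s4} --2--> {s0,s1,s2,s3,s4}  [seen]
Reachable DFA states: {s0,s3}, {s0,s3,s4}, {s0,s1,s2,s3,s4}, {s0,s1,s3,s4}.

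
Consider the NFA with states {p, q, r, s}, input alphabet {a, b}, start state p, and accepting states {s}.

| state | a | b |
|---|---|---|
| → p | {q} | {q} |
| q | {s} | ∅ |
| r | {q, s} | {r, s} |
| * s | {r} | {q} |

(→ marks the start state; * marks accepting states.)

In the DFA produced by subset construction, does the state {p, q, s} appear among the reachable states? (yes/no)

no

Start state of the DFA: {p}.
{p} --a--> {q}  [new]
{p} --b--> {q}  [seen]
{q} --a--> {s}  [new]
{q} --b--> ∅  [new]
{s} --a--> {r}  [new]
{s} --b--> {q}  [seen]
∅ --a--> ∅  [seen]
∅ --b--> ∅  [seen]
{r} --a--> {q, s}  [new]
{r} --b--> {r, s}  [new]
{q, s} --a--> {r, s}  [seen]
{q, s} --b--> {q}  [seen]
{r, s} --a--> {q, r, s}  [new]
{r, s} --b--> {q, r, s}  [seen]
{q, r, s} --a--> {q, r, s}  [seen]
{q, r, s} --b--> {q, r, s}  [seen]
Reachable DFA states: {p}, {q}, {s}, ∅, {r}, {q, s}, {r, s}, {q, r, s}.
{p, q, s} is not among them.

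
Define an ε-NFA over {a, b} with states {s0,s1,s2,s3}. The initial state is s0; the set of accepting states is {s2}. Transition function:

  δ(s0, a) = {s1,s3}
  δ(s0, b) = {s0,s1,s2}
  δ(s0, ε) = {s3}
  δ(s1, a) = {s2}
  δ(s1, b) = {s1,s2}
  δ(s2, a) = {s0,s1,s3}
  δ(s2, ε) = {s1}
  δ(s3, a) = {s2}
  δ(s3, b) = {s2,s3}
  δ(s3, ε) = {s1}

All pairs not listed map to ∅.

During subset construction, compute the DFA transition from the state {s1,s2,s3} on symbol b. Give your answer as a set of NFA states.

{s1,s2,s3}

δ(s1,b) = {s1,s2}; δ(s2,b) = ∅; δ(s3,b) = {s2,s3}.
Union: {s1,s2,s3}.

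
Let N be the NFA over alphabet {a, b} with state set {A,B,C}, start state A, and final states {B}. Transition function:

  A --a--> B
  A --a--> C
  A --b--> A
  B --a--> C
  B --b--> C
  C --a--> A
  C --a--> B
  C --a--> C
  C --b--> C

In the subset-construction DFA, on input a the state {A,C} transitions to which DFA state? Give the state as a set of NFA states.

{A,B,C}

δ(A,a) = {B,C}; δ(C,a) = {A,B,C}.
Union: {A,B,C}.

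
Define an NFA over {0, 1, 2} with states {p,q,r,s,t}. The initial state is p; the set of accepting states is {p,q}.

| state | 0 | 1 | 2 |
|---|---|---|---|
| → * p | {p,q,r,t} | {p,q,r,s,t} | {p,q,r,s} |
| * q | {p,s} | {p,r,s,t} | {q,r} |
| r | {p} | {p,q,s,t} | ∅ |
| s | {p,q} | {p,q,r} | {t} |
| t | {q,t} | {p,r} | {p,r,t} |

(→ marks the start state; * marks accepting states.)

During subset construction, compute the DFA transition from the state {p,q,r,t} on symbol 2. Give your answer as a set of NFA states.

δ(p,2) = {p,q,r,s}; δ(q,2) = {q,r}; δ(r,2) = ∅; δ(t,2) = {p,r,t}.
Union: {p,q,r,s,t}.

{p,q,r,s,t}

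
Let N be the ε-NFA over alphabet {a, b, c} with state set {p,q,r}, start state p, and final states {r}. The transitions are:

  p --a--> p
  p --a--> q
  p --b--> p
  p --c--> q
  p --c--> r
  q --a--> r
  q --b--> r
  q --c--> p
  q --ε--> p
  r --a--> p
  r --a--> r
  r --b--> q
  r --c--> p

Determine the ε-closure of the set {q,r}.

Begin with {q,r}.
q →ε {p}; add p.
ε-closure = {p,q,r}.

{p,q,r}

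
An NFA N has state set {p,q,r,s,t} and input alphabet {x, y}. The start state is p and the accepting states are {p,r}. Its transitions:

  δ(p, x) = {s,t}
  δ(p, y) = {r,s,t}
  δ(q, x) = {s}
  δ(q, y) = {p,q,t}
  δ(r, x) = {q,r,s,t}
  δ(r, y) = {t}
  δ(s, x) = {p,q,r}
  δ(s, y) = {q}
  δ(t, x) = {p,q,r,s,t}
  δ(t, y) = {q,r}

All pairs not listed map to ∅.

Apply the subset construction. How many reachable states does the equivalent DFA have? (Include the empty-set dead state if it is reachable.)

9

Start state of the DFA: {p}.
{p} --x--> {s,t}  [new]
{p} --y--> {r,s,t}  [new]
{s,t} --x--> {p,q,r,s,t}  [new]
{s,t} --y--> {q,r}  [new]
{r,s,t} --x--> {p,q,r,s,t}  [seen]
{r,s,t} --y--> {q,r,t}  [new]
{p,q,r,s,t} --x--> {p,q,r,s,t}  [seen]
{p,q,r,s,t} --y--> {p,q,r,s,t}  [seen]
{q,r} --x--> {q,r,s,t}  [new]
{q,r} --y--> {p,q,t}  [new]
{q,r,t} --x--> {p,q,r,s,t}  [seen]
{q,r,t} --y--> {p,q,r,t}  [new]
{q,r,s,t} --x--> {p,q,r,s,t}  [seen]
{q,r,s,t} --y--> {p,q,r,t}  [seen]
{p,q,t} --x--> {p,q,r,s,t}  [seen]
{p,q,t} --y--> {p,q,r,s,t}  [seen]
{p,q,r,t} --x--> {p,q,r,s,t}  [seen]
{p,q,r,t} --y--> {p,q,r,s,t}  [seen]
Reachable DFA states: {p}, {s,t}, {r,s,t}, {p,q,r,s,t}, {q,r}, {q,r,t}, {q,r,s,t}, {p,q,t}, {p,q,r,t}.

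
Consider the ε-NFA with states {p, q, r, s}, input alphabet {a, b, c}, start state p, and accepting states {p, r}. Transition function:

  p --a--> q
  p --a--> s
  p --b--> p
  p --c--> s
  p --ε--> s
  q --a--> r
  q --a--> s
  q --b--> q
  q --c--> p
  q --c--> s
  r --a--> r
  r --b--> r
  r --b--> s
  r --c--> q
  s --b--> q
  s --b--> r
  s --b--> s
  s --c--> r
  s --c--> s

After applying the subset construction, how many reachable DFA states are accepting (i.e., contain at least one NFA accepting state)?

Start state of the DFA: {p, s} (ε-closure of the NFA start).
{p, s} --a--> {q, s}  [new]
{p, s} --b--> {p, q, r, s}  [new]
{p, s} --c--> {r, s}  [new]
{q, s} --a--> {r, s}  [seen]
{q, s} --b--> {q, r, s}  [new]
{q, s} --c--> {p, r, s}  [new]
{p, q, r, s} --a--> {q, r, s}  [seen]
{p, q, r, s} --b--> {p, q, r, s}  [seen]
{p, q, r, s} --c--> {p, q, r, s}  [seen]
{r, s} --a--> {r}  [new]
{r, s} --b--> {q, r, s}  [seen]
{r, s} --c--> {q, r, s}  [seen]
{q, r, s} --a--> {r, s}  [seen]
{q, r, s} --b--> {q, r, s}  [seen]
{q, r, s} --c--> {p, q, r, s}  [seen]
{p, r, s} --a--> {q, r, s}  [seen]
{p, r, s} --b--> {p, q, r, s}  [seen]
{p, r, s} --c--> {q, r, s}  [seen]
{r} --a--> {r}  [seen]
{r} --b--> {r, s}  [seen]
{r} --c--> {q}  [new]
{q} --a--> {r, s}  [seen]
{q} --b--> {q}  [seen]
{q} --c--> {p, s}  [seen]
Reachable DFA states: {p, s}, {q, s}, {p, q, r, s}, {r, s}, {q, r, s}, {p, r, s}, {r}, {q}.
Accepting DFA states (contain an NFA accepting state): {p, s}, {p, q, r, s}, {r, s}, {q, r, s}, {p, r, s}, {r}.

6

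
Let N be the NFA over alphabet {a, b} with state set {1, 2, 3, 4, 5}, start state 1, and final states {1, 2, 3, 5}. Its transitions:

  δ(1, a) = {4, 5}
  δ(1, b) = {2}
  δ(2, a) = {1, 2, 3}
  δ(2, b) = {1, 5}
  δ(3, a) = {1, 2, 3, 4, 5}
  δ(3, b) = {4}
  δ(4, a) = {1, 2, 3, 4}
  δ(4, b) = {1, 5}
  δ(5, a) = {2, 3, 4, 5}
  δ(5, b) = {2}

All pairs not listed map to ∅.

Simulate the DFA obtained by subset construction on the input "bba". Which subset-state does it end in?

Start: {1}.
δ(1,b) = {2}.
Union: {2}.
After b: {2}.
δ(2,b) = {1, 5}.
Union: {1, 5}.
After b: {1, 5}.
δ(1,a) = {4, 5}; δ(5,a) = {2, 3, 4, 5}.
Union: {2, 3, 4, 5}.
After a: {2, 3, 4, 5}.

{2, 3, 4, 5}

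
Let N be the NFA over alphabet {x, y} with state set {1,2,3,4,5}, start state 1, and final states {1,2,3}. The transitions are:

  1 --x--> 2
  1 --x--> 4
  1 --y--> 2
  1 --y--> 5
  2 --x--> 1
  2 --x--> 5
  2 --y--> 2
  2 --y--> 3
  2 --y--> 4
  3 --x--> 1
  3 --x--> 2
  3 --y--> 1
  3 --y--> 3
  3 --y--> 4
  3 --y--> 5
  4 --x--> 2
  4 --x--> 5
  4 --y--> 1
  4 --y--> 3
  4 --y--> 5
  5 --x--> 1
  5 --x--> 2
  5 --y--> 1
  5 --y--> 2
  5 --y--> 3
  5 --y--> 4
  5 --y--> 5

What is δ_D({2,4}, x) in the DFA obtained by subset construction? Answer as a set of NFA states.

{1,2,5}

δ(2,x) = {1,5}; δ(4,x) = {2,5}.
Union: {1,2,5}.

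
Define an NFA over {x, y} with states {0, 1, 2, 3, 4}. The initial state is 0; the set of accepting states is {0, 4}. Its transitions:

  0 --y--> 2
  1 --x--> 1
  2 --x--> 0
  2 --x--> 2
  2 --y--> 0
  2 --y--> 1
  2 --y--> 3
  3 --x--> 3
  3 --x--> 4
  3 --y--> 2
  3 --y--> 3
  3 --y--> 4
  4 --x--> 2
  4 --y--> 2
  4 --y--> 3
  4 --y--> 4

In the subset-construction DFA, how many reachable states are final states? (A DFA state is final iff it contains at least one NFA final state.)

Start state of the DFA: {0}.
{0} --x--> ∅  [new]
{0} --y--> {2}  [new]
∅ --x--> ∅  [seen]
∅ --y--> ∅  [seen]
{2} --x--> {0, 2}  [new]
{2} --y--> {0, 1, 3}  [new]
{0, 2} --x--> {0, 2}  [seen]
{0, 2} --y--> {0, 1, 2, 3}  [new]
{0, 1, 3} --x--> {1, 3, 4}  [new]
{0, 1, 3} --y--> {2, 3, 4}  [new]
{0, 1, 2, 3} --x--> {0, 1, 2, 3, 4}  [new]
{0, 1, 2, 3} --y--> {0, 1, 2, 3, 4}  [seen]
{1, 3, 4} --x--> {1, 2, 3, 4}  [new]
{1, 3, 4} --y--> {2, 3, 4}  [seen]
{2, 3, 4} --x--> {0, 2, 3, 4}  [new]
{2, 3, 4} --y--> {0, 1, 2, 3, 4}  [seen]
{0, 1, 2, 3, 4} --x--> {0, 1, 2, 3, 4}  [seen]
{0, 1, 2, 3, 4} --y--> {0, 1, 2, 3, 4}  [seen]
{1, 2, 3, 4} --x--> {0, 1, 2, 3, 4}  [seen]
{1, 2, 3, 4} --y--> {0, 1, 2, 3, 4}  [seen]
{0, 2, 3, 4} --x--> {0, 2, 3, 4}  [seen]
{0, 2, 3, 4} --y--> {0, 1, 2, 3, 4}  [seen]
Reachable DFA states: {0}, ∅, {2}, {0, 2}, {0, 1, 3}, {0, 1, 2, 3}, {1, 3, 4}, {2, 3, 4}, {0, 1, 2, 3, 4}, {1, 2, 3, 4}, {0, 2, 3, 4}.
Accepting DFA states (contain an NFA accepting state): {0}, {0, 2}, {0, 1, 3}, {0, 1, 2, 3}, {1, 3, 4}, {2, 3, 4}, {0, 1, 2, 3, 4}, {1, 2, 3, 4}, {0, 2, 3, 4}.

9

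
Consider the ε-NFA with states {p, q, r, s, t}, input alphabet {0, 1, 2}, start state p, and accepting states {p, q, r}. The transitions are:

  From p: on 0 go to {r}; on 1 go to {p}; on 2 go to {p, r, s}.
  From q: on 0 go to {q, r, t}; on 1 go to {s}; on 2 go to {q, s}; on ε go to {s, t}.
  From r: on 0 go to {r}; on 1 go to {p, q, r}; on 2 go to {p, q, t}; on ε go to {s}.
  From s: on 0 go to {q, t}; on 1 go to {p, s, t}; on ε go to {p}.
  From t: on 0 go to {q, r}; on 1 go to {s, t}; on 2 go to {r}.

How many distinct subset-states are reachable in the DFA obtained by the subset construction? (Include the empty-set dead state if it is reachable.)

Start state of the DFA: {p} (ε-closure of the NFA start).
{p} --0--> {p, r, s}  [new]
{p} --1--> {p}  [seen]
{p} --2--> {p, r, s}  [seen]
{p, r, s} --0--> {p, q, r, s, t}  [new]
{p, r, s} --1--> {p, q, r, s, t}  [seen]
{p, r, s} --2--> {p, q, r, s, t}  [seen]
{p, q, r, s, t} --0--> {p, q, r, s, t}  [seen]
{p, q, r, s, t} --1--> {p, q, r, s, t}  [seen]
{p, q, r, s, t} --2--> {p, q, r, s, t}  [seen]
Reachable DFA states: {p}, {p, r, s}, {p, q, r, s, t}.

3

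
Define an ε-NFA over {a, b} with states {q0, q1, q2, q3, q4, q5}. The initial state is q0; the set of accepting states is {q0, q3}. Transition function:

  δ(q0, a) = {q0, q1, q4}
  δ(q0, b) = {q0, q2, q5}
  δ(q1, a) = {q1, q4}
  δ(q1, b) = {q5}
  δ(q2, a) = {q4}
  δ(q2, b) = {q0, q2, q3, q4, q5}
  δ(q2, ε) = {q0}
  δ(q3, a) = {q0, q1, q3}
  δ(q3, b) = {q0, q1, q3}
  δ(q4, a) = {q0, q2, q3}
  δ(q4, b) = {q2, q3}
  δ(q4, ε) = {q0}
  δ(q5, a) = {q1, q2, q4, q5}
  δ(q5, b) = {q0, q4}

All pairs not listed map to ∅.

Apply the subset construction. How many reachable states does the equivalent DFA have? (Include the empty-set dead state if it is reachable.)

Start state of the DFA: {q0} (ε-closure of the NFA start).
{q0} --a--> {q0, q1, q4}  [new]
{q0} --b--> {q0, q2, q5}  [new]
{q0, q1, q4} --a--> {q0, q1, q2, q3, q4}  [new]
{q0, q1, q4} --b--> {q0, q2, q3, q5}  [new]
{q0, q2, q5} --a--> {q0, q1, q2, q4, q5}  [new]
{q0, q2, q5} --b--> {q0, q2, q3, q4, q5}  [new]
{q0, q1, q2, q3, q4} --a--> {q0, q1, q2, q3, q4}  [seen]
{q0, q1, q2, q3, q4} --b--> {q0, q1, q2, q3, q4, q5}  [new]
{q0, q2, q3, q5} --a--> {q0, q1, q2, q3, q4, q5}  [seen]
{q0, q2, q3, q5} --b--> {q0, q1, q2, q3, q4, q5}  [seen]
{q0, q1, q2, q4, q5} --a--> {q0, q1, q2, q3, q4, q5}  [seen]
{q0, q1, q2, q4, q5} --b--> {q0, q2, q3, q4, q5}  [seen]
{q0, q2, q3, q4, q5} --a--> {q0, q1, q2, q3, q4, q5}  [seen]
{q0, q2, q3, q4, q5} --b--> {q0, q1, q2, q3, q4, q5}  [seen]
{q0, q1, q2, q3, q4, q5} --a--> {q0, q1, q2, q3, q4, q5}  [seen]
{q0, q1, q2, q3, q4, q5} --b--> {q0, q1, q2, q3, q4, q5}  [seen]
Reachable DFA states: {q0}, {q0, q1, q4}, {q0, q2, q5}, {q0, q1, q2, q3, q4}, {q0, q2, q3, q5}, {q0, q1, q2, q4, q5}, {q0, q2, q3, q4, q5}, {q0, q1, q2, q3, q4, q5}.

8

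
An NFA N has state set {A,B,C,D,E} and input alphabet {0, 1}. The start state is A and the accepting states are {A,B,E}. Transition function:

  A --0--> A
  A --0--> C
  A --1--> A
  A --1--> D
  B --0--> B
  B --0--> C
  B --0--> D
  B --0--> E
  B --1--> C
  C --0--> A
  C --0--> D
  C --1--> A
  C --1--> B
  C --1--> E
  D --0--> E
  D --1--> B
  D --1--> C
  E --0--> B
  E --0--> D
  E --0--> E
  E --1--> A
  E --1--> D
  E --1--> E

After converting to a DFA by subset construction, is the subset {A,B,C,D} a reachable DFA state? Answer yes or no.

Start state of the DFA: {A}.
{A} --0--> {A,C}  [new]
{A} --1--> {A,D}  [new]
{A,C} --0--> {A,C,D}  [new]
{A,C} --1--> {A,B,D,E}  [new]
{A,D} --0--> {A,C,E}  [new]
{A,D} --1--> {A,B,C,D}  [new]
{A,C,D} --0--> {A,C,D,E}  [new]
{A,C,D} --1--> {A,B,C,D,E}  [new]
{A,B,D,E} --0--> {A,B,C,D,E}  [seen]
{A,B,D,E} --1--> {A,B,C,D,E}  [seen]
{A,C,E} --0--> {A,B,C,D,E}  [seen]
{A,C,E} --1--> {A,B,D,E}  [seen]
{A,B,C,D} --0--> {A,B,C,D,E}  [seen]
{A,B,C,D} --1--> {A,B,C,D,E}  [seen]
{A,C,D,E} --0--> {A,B,C,D,E}  [seen]
{A,C,D,E} --1--> {A,B,C,D,E}  [seen]
{A,B,C,D,E} --0--> {A,B,C,D,E}  [seen]
{A,B,C,D,E} --1--> {A,B,C,D,E}  [seen]
Reachable DFA states: {A}, {A,C}, {A,D}, {A,C,D}, {A,B,D,E}, {A,C,E}, {A,B,C,D}, {A,C,D,E}, {A,B,C,D,E}.
{A,B,C,D} is among them.

yes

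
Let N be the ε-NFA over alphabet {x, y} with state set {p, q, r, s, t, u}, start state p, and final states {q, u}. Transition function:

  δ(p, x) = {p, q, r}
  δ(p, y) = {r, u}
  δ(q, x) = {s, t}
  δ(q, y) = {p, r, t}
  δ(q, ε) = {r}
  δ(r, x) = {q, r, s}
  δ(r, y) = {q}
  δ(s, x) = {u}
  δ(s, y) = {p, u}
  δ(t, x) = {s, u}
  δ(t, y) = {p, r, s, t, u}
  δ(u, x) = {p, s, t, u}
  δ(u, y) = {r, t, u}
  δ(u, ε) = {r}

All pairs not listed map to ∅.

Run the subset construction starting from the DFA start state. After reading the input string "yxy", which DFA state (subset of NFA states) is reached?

{p, q, r, s, t, u}

Start: {p}.
δ(p,y) = {r, u}.
Union: {r, u}.
After y: {r, u}.
δ(r,x) = {q, r, s}; δ(u,x) = {p, s, t, u}.
Union: {p, q, r, s, t, u}.
After x: {p, q, r, s, t, u}.
δ(p,y) = {r, u}; δ(q,y) = {p, r, t}; δ(r,y) = {q}; δ(s,y) = {p, u}; δ(t,y) = {p, r, s, t, u}; δ(u,y) = {r, t, u}.
Union: {p, q, r, s, t, u}.
After y: {p, q, r, s, t, u}.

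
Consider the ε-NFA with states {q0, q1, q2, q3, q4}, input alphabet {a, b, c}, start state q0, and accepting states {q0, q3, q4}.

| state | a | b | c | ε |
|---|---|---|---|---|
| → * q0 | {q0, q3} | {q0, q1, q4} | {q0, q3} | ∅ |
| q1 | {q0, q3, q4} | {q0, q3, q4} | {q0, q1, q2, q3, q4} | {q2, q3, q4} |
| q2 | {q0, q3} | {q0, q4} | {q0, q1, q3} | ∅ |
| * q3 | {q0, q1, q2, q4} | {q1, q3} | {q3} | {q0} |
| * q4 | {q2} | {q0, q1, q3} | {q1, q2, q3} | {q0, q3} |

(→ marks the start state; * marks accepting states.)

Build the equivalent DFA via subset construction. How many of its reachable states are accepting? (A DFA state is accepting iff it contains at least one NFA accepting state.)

Start state of the DFA: {q0} (ε-closure of the NFA start).
{q0} --a--> {q0, q3}  [new]
{q0} --b--> {q0, q1, q2, q3, q4}  [new]
{q0} --c--> {q0, q3}  [seen]
{q0, q3} --a--> {q0, q1, q2, q3, q4}  [seen]
{q0, q3} --b--> {q0, q1, q2, q3, q4}  [seen]
{q0, q3} --c--> {q0, q3}  [seen]
{q0, q1, q2, q3, q4} --a--> {q0, q1, q2, q3, q4}  [seen]
{q0, q1, q2, q3, q4} --b--> {q0, q1, q2, q3, q4}  [seen]
{q0, q1, q2, q3, q4} --c--> {q0, q1, q2, q3, q4}  [seen]
Reachable DFA states: {q0}, {q0, q3}, {q0, q1, q2, q3, q4}.
Accepting DFA states (contain an NFA accepting state): {q0}, {q0, q3}, {q0, q1, q2, q3, q4}.

3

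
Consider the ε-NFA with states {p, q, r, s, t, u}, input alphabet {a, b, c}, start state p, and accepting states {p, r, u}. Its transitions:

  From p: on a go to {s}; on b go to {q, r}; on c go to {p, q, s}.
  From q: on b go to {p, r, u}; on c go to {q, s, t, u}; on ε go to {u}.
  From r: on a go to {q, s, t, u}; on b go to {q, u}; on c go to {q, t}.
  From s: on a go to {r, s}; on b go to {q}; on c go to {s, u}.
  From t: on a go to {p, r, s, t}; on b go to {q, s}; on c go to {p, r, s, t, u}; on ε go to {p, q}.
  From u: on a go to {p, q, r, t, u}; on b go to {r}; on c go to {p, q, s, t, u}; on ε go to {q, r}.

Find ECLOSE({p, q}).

Begin with {p, q}.
q →ε {u}; add u.
u →ε {q, r}; add r.
ε-closure = {p, q, r, u}.

{p, q, r, u}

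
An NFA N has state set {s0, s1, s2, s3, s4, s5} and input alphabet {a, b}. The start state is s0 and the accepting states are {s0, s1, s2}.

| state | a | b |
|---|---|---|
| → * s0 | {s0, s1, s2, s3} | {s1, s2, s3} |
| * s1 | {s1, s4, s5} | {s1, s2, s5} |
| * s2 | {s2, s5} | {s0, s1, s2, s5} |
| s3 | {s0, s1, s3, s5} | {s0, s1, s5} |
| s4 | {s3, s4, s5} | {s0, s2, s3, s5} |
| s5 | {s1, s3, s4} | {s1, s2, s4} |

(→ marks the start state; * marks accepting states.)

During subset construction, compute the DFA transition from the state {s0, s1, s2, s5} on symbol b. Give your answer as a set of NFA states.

{s0, s1, s2, s3, s4, s5}

δ(s0,b) = {s1, s2, s3}; δ(s1,b) = {s1, s2, s5}; δ(s2,b) = {s0, s1, s2, s5}; δ(s5,b) = {s1, s2, s4}.
Union: {s0, s1, s2, s3, s4, s5}.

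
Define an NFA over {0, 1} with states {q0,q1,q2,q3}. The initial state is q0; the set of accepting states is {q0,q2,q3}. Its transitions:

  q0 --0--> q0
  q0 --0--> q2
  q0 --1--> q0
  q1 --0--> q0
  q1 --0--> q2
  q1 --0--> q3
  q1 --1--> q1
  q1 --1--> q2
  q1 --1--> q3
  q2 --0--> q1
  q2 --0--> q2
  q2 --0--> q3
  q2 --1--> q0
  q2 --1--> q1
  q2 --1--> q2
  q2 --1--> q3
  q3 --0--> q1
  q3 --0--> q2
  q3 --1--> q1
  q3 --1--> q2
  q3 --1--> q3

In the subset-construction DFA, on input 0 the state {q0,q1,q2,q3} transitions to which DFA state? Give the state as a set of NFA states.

{q0,q1,q2,q3}

δ(q0,0) = {q0,q2}; δ(q1,0) = {q0,q2,q3}; δ(q2,0) = {q1,q2,q3}; δ(q3,0) = {q1,q2}.
Union: {q0,q1,q2,q3}.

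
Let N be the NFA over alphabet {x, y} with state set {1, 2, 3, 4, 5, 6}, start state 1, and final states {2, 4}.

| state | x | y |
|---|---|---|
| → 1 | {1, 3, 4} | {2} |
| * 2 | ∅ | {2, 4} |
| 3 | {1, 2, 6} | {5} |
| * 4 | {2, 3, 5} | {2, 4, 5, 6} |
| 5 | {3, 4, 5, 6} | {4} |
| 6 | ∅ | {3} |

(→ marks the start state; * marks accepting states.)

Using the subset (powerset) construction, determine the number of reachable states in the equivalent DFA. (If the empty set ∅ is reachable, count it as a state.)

Start state of the DFA: {1}.
{1} --x--> {1, 3, 4}  [new]
{1} --y--> {2}  [new]
{1, 3, 4} --x--> {1, 2, 3, 4, 5, 6}  [new]
{1, 3, 4} --y--> {2, 4, 5, 6}  [new]
{2} --x--> ∅  [new]
{2} --y--> {2, 4}  [new]
{1, 2, 3, 4, 5, 6} --x--> {1, 2, 3, 4, 5, 6}  [seen]
{1, 2, 3, 4, 5, 6} --y--> {2, 3, 4, 5, 6}  [new]
{2, 4, 5, 6} --x--> {2, 3, 4, 5, 6}  [seen]
{2, 4, 5, 6} --y--> {2, 3, 4, 5, 6}  [seen]
∅ --x--> ∅  [seen]
∅ --y--> ∅  [seen]
{2, 4} --x--> {2, 3, 5}  [new]
{2, 4} --y--> {2, 4, 5, 6}  [seen]
{2, 3, 4, 5, 6} --x--> {1, 2, 3, 4, 5, 6}  [seen]
{2, 3, 4, 5, 6} --y--> {2, 3, 4, 5, 6}  [seen]
{2, 3, 5} --x--> {1, 2, 3, 4, 5, 6}  [seen]
{2, 3, 5} --y--> {2, 4, 5}  [new]
{2, 4, 5} --x--> {2, 3, 4, 5, 6}  [seen]
{2, 4, 5} --y--> {2, 4, 5, 6}  [seen]
Reachable DFA states: {1}, {1, 3, 4}, {2}, {1, 2, 3, 4, 5, 6}, {2, 4, 5, 6}, ∅, {2, 4}, {2, 3, 4, 5, 6}, {2, 3, 5}, {2, 4, 5}.

10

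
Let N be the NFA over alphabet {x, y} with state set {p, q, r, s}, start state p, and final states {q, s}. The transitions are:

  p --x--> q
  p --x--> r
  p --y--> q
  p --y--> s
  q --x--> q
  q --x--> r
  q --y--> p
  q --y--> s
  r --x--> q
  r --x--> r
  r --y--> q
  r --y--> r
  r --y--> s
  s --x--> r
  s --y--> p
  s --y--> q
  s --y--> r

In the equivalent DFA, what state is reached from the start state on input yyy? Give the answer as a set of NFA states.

{p, q, r, s}

Start: {p}.
δ(p,y) = {q, s}.
Union: {q, s}.
After y: {q, s}.
δ(q,y) = {p, s}; δ(s,y) = {p, q, r}.
Union: {p, q, r, s}.
After y: {p, q, r, s}.
δ(p,y) = {q, s}; δ(q,y) = {p, s}; δ(r,y) = {q, r, s}; δ(s,y) = {p, q, r}.
Union: {p, q, r, s}.
After y: {p, q, r, s}.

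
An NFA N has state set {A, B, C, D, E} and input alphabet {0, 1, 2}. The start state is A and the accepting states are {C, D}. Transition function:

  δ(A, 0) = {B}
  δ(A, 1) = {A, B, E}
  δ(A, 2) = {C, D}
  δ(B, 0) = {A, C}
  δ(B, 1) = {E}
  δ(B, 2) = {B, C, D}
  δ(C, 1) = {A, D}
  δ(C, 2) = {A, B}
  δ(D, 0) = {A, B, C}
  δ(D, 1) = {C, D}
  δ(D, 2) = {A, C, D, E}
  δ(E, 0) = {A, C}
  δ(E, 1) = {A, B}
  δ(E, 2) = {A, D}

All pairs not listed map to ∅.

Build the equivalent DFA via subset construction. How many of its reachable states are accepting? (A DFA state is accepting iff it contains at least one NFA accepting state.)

Start state of the DFA: {A}.
{A} --0--> {B}  [new]
{A} --1--> {A, B, E}  [new]
{A} --2--> {C, D}  [new]
{B} --0--> {A, C}  [new]
{B} --1--> {E}  [new]
{B} --2--> {B, C, D}  [new]
{A, B, E} --0--> {A, B, C}  [new]
{A, B, E} --1--> {A, B, E}  [seen]
{A, B, E} --2--> {A, B, C, D}  [new]
{C, D} --0--> {A, B, C}  [seen]
{C, D} --1--> {A, C, D}  [new]
{C, D} --2--> {A, B, C, D, E}  [new]
{A, C} --0--> {B}  [seen]
{A, C} --1--> {A, B, D, E}  [new]
{A, C} --2--> {A, B, C, D}  [seen]
{E} --0--> {A, C}  [seen]
{E} --1--> {A, B}  [new]
{E} --2--> {A, D}  [new]
{B, C, D} --0--> {A, B, C}  [seen]
{B, C, D} --1--> {A, C, D, E}  [new]
{B, C, D} --2--> {A, B, C, D, E}  [seen]
{A, B, C} --0--> {A, B, C}  [seen]
{A, B, C} --1--> {A, B, D, E}  [seen]
{A, B, C} --2--> {A, B, C, D}  [seen]
{A, B, C, D} --0--> {A, B, C}  [seen]
{A, B, C, D} --1--> {A, B, C, D, E}  [seen]
{A, B, C, D} --2--> {A, B, C, D, E}  [seen]
{A, C, D} --0--> {A, B, C}  [seen]
{A, C, D} --1--> {A, B, C, D, E}  [seen]
{A, C, D} --2--> {A, B, C, D, E}  [seen]
{A, B, C, D, E} --0--> {A, B, C}  [seen]
{A, B, C, D, E} --1--> {A, B, C, D, E}  [seen]
{A, B, C, D, E} --2--> {A, B, C, D, E}  [seen]
{A, B, D, E} --0--> {A, B, C}  [seen]
{A, B, D, E} --1--> {A, B, C, D, E}  [seen]
{A, B, D, E} --2--> {A, B, C, D, E}  [seen]
{A, B} --0--> {A, B, C}  [seen]
{A, B} --1--> {A, B, E}  [seen]
{A, B} --2--> {B, C, D}  [seen]
{A, D} --0--> {A, B, C}  [seen]
{A, D} --1--> {A, B, C, D, E}  [seen]
{A, D} --2--> {A, C, D, E}  [seen]
{A, C, D, E} --0--> {A, B, C}  [seen]
{A, C, D, E} --1--> {A, B, C, D, E}  [seen]
{A, C, D, E} --2--> {A, B, C, D, E}  [seen]
Reachable DFA states: {A}, {B}, {A, B, E}, {C, D}, {A, C}, {E}, {B, C, D}, {A, B, C}, {A, B, C, D}, {A, C, D}, {A, B, C, D, E}, {A, B, D, E}, {A, B}, {A, D}, {A, C, D, E}.
Accepting DFA states (contain an NFA accepting state): {C, D}, {A, C}, {B, C, D}, {A, B, C}, {A, B, C, D}, {A, C, D}, {A, B, C, D, E}, {A, B, D, E}, {A, D}, {A, C, D, E}.

10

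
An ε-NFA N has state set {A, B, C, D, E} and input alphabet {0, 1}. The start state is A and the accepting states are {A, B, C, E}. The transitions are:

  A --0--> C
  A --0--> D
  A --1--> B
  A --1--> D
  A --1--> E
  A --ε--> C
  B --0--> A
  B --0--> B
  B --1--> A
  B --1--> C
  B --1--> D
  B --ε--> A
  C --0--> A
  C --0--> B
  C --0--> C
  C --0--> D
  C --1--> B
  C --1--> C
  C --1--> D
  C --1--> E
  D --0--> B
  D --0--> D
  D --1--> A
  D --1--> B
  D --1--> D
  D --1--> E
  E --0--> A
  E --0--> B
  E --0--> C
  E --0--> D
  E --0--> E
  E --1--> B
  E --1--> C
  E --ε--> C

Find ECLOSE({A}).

Begin with {A}.
A →ε {C}; add C.
ε-closure = {A, C}.

{A, C}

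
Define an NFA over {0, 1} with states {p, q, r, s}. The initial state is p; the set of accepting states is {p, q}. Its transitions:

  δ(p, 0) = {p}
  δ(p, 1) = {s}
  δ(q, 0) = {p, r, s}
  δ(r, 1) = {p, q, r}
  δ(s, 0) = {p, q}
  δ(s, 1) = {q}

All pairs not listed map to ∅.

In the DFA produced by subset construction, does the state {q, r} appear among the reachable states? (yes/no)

no

Start state of the DFA: {p}.
{p} --0--> {p}  [seen]
{p} --1--> {s}  [new]
{s} --0--> {p, q}  [new]
{s} --1--> {q}  [new]
{p, q} --0--> {p, r, s}  [new]
{p, q} --1--> {s}  [seen]
{q} --0--> {p, r, s}  [seen]
{q} --1--> ∅  [new]
{p, r, s} --0--> {p, q}  [seen]
{p, r, s} --1--> {p, q, r, s}  [new]
∅ --0--> ∅  [seen]
∅ --1--> ∅  [seen]
{p, q, r, s} --0--> {p, q, r, s}  [seen]
{p, q, r, s} --1--> {p, q, r, s}  [seen]
Reachable DFA states: {p}, {s}, {p, q}, {q}, {p, r, s}, ∅, {p, q, r, s}.
{q, r} is not among them.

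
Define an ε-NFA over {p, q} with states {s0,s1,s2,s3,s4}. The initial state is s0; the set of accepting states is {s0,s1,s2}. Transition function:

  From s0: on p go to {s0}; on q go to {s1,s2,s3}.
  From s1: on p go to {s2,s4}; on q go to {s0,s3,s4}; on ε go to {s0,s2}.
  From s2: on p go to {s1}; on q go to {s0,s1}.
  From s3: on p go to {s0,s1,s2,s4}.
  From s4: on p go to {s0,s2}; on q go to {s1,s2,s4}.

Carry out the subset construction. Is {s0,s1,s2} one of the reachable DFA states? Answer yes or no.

no

Start state of the DFA: {s0} (ε-closure of the NFA start).
{s0} --p--> {s0}  [seen]
{s0} --q--> {s0,s1,s2,s3}  [new]
{s0,s1,s2,s3} --p--> {s0,s1,s2,s4}  [new]
{s0,s1,s2,s3} --q--> {s0,s1,s2,s3,s4}  [new]
{s0,s1,s2,s4} --p--> {s0,s1,s2,s4}  [seen]
{s0,s1,s2,s4} --q--> {s0,s1,s2,s3,s4}  [seen]
{s0,s1,s2,s3,s4} --p--> {s0,s1,s2,s4}  [seen]
{s0,s1,s2,s3,s4} --q--> {s0,s1,s2,s3,s4}  [seen]
Reachable DFA states: {s0}, {s0,s1,s2,s3}, {s0,s1,s2,s4}, {s0,s1,s2,s3,s4}.
{s0,s1,s2} is not among them.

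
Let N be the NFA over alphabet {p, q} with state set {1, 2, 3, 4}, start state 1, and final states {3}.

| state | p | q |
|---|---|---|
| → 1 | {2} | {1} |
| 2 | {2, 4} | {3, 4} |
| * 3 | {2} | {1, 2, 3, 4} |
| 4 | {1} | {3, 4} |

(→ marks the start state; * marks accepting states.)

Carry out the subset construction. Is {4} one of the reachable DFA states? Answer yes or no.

Start state of the DFA: {1}.
{1} --p--> {2}  [new]
{1} --q--> {1}  [seen]
{2} --p--> {2, 4}  [new]
{2} --q--> {3, 4}  [new]
{2, 4} --p--> {1, 2, 4}  [new]
{2, 4} --q--> {3, 4}  [seen]
{3, 4} --p--> {1, 2}  [new]
{3, 4} --q--> {1, 2, 3, 4}  [new]
{1, 2, 4} --p--> {1, 2, 4}  [seen]
{1, 2, 4} --q--> {1, 3, 4}  [new]
{1, 2} --p--> {2, 4}  [seen]
{1, 2} --q--> {1, 3, 4}  [seen]
{1, 2, 3, 4} --p--> {1, 2, 4}  [seen]
{1, 2, 3, 4} --q--> {1, 2, 3, 4}  [seen]
{1, 3, 4} --p--> {1, 2}  [seen]
{1, 3, 4} --q--> {1, 2, 3, 4}  [seen]
Reachable DFA states: {1}, {2}, {2, 4}, {3, 4}, {1, 2, 4}, {1, 2}, {1, 2, 3, 4}, {1, 3, 4}.
{4} is not among them.

no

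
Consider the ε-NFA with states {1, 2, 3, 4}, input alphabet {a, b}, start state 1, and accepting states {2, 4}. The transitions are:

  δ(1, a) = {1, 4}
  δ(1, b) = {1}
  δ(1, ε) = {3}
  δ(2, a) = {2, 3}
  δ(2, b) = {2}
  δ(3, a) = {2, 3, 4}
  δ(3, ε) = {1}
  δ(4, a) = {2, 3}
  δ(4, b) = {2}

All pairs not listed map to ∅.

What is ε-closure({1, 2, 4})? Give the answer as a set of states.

{1, 2, 3, 4}

Begin with {1, 2, 4}.
1 →ε {3}; add 3.
ε-closure = {1, 2, 3, 4}.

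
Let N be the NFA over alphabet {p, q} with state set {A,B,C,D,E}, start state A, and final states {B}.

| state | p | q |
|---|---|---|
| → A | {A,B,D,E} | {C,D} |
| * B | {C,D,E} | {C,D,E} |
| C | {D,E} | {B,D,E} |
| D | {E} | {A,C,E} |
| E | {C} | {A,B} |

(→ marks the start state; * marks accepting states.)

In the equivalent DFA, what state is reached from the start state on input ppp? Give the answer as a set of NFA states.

Start: {A}.
δ(A,p) = {A,B,D,E}.
Union: {A,B,D,E}.
After p: {A,B,D,E}.
δ(A,p) = {A,B,D,E}; δ(B,p) = {C,D,E}; δ(D,p) = {E}; δ(E,p) = {C}.
Union: {A,B,C,D,E}.
After p: {A,B,C,D,E}.
δ(A,p) = {A,B,D,E}; δ(B,p) = {C,D,E}; δ(C,p) = {D,E}; δ(D,p) = {E}; δ(E,p) = {C}.
Union: {A,B,C,D,E}.
After p: {A,B,C,D,E}.

{A,B,C,D,E}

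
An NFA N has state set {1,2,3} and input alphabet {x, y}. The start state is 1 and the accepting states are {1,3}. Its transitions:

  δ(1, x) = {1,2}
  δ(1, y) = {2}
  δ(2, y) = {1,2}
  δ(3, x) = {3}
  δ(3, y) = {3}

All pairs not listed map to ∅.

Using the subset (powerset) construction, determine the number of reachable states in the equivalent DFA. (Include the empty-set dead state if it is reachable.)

4

Start state of the DFA: {1}.
{1} --x--> {1,2}  [new]
{1} --y--> {2}  [new]
{1,2} --x--> {1,2}  [seen]
{1,2} --y--> {1,2}  [seen]
{2} --x--> ∅  [new]
{2} --y--> {1,2}  [seen]
∅ --x--> ∅  [seen]
∅ --y--> ∅  [seen]
Reachable DFA states: {1}, {1,2}, {2}, ∅.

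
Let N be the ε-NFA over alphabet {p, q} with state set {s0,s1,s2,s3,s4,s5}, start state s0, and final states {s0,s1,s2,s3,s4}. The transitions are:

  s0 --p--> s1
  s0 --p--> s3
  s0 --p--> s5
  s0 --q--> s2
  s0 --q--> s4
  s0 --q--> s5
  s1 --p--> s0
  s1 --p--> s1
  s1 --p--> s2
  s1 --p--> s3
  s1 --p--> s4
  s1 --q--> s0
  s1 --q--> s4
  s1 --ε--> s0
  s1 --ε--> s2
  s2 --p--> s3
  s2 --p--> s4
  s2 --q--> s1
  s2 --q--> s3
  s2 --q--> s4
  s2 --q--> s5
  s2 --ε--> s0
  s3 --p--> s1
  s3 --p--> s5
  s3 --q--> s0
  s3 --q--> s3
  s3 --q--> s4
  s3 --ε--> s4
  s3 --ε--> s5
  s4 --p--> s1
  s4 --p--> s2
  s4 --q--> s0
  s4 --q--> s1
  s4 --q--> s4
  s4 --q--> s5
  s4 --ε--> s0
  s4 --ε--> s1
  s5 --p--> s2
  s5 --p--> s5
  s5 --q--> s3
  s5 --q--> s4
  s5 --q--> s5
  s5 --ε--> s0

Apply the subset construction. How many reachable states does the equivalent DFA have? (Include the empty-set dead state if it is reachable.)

Start state of the DFA: {s0} (ε-closure of the NFA start).
{s0} --p--> {s0,s1,s2,s3,s4,s5}  [new]
{s0} --q--> {s0,s1,s2,s4,s5}  [new]
{s0,s1,s2,s3,s4,s5} --p--> {s0,s1,s2,s3,s4,s5}  [seen]
{s0,s1,s2,s3,s4,s5} --q--> {s0,s1,s2,s3,s4,s5}  [seen]
{s0,s1,s2,s4,s5} --p--> {s0,s1,s2,s3,s4,s5}  [seen]
{s0,s1,s2,s4,s5} --q--> {s0,s1,s2,s3,s4,s5}  [seen]
Reachable DFA states: {s0}, {s0,s1,s2,s3,s4,s5}, {s0,s1,s2,s4,s5}.

3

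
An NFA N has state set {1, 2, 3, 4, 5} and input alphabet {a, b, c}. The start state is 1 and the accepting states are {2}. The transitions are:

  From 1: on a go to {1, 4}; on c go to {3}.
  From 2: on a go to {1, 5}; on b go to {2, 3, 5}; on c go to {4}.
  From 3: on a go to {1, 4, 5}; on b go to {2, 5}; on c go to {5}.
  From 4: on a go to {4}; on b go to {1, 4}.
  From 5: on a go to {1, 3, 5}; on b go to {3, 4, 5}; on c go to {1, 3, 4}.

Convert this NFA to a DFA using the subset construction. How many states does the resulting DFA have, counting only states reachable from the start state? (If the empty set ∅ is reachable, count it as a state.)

15

Start state of the DFA: {1}.
{1} --a--> {1, 4}  [new]
{1} --b--> ∅  [new]
{1} --c--> {3}  [new]
{1, 4} --a--> {1, 4}  [seen]
{1, 4} --b--> {1, 4}  [seen]
{1, 4} --c--> {3}  [seen]
∅ --a--> ∅  [seen]
∅ --b--> ∅  [seen]
∅ --c--> ∅  [seen]
{3} --a--> {1, 4, 5}  [new]
{3} --b--> {2, 5}  [new]
{3} --c--> {5}  [new]
{1, 4, 5} --a--> {1, 3, 4, 5}  [new]
{1, 4, 5} --b--> {1, 3, 4, 5}  [seen]
{1, 4, 5} --c--> {1, 3, 4}  [new]
{2, 5} --a--> {1, 3, 5}  [new]
{2, 5} --b--> {2, 3, 4, 5}  [new]
{2, 5} --c--> {1, 3, 4}  [seen]
{5} --a--> {1, 3, 5}  [seen]
{5} --b--> {3, 4, 5}  [new]
{5} --c--> {1, 3, 4}  [seen]
{1, 3, 4, 5} --a--> {1, 3, 4, 5}  [seen]
{1, 3, 4, 5} --b--> {1, 2, 3, 4, 5}  [new]
{1, 3, 4, 5} --c--> {1, 3, 4, 5}  [seen]
{1, 3, 4} --a--> {1, 4, 5}  [seen]
{1, 3, 4} --b--> {1, 2, 4, 5}  [new]
{1, 3, 4} --c--> {3, 5}  [new]
{1, 3, 5} --a--> {1, 3, 4, 5}  [seen]
{1, 3, 5} --b--> {2, 3, 4, 5}  [seen]
{1, 3, 5} --c--> {1, 3, 4, 5}  [seen]
{2, 3, 4, 5} --a--> {1, 3, 4, 5}  [seen]
{2, 3, 4, 5} --b--> {1, 2, 3, 4, 5}  [seen]
{2, 3, 4, 5} --c--> {1, 3, 4, 5}  [seen]
{3, 4, 5} --a--> {1, 3, 4, 5}  [seen]
{3, 4, 5} --b--> {1, 2, 3, 4, 5}  [seen]
{3, 4, 5} --c--> {1, 3, 4, 5}  [seen]
{1, 2, 3, 4, 5} --a--> {1, 3, 4, 5}  [seen]
{1, 2, 3, 4, 5} --b--> {1, 2, 3, 4, 5}  [seen]
{1, 2, 3, 4, 5} --c--> {1, 3, 4, 5}  [seen]
{1, 2, 4, 5} --a--> {1, 3, 4, 5}  [seen]
{1, 2, 4, 5} --b--> {1, 2, 3, 4, 5}  [seen]
{1, 2, 4, 5} --c--> {1, 3, 4}  [seen]
{3, 5} --a--> {1, 3, 4, 5}  [seen]
{3, 5} --b--> {2, 3, 4, 5}  [seen]
{3, 5} --c--> {1, 3, 4, 5}  [seen]
Reachable DFA states: {1}, {1, 4}, ∅, {3}, {1, 4, 5}, {2, 5}, {5}, {1, 3, 4, 5}, {1, 3, 4}, {1, 3, 5}, {2, 3, 4, 5}, {3, 4, 5}, {1, 2, 3, 4, 5}, {1, 2, 4, 5}, {3, 5}.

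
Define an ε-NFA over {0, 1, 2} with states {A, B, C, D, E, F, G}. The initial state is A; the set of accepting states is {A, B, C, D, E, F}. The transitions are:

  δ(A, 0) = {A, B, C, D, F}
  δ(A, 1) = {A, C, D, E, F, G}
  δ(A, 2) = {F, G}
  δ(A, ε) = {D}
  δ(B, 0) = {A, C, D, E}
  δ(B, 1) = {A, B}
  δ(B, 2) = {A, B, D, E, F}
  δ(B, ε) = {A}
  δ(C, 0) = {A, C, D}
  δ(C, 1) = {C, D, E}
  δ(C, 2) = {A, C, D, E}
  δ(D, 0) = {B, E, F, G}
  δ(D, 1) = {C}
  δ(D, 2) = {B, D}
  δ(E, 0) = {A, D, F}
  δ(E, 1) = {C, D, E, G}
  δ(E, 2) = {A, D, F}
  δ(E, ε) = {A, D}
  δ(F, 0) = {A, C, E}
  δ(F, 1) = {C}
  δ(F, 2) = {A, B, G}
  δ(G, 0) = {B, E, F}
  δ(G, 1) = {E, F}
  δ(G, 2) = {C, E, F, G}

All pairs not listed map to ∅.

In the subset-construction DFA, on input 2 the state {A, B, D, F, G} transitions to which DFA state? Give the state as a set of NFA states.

δ(A,2) = {F, G}; δ(B,2) = {A, B, D, E, F}; δ(D,2) = {B, D}; δ(F,2) = {A, B, G}; δ(G,2) = {C, E, F, G}.
Union: {A, B, C, D, E, F, G}.

{A, B, C, D, E, F, G}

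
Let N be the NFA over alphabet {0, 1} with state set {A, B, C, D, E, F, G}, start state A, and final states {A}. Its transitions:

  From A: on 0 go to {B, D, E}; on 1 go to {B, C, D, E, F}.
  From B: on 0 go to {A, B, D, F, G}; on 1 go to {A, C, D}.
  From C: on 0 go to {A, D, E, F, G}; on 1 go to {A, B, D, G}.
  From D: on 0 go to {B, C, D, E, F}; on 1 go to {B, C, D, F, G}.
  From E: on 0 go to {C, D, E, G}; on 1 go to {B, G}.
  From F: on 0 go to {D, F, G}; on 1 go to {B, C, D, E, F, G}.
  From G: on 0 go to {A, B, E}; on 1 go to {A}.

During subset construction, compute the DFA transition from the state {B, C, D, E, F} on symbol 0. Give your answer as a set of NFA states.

{A, B, C, D, E, F, G}

δ(B,0) = {A, B, D, F, G}; δ(C,0) = {A, D, E, F, G}; δ(D,0) = {B, C, D, E, F}; δ(E,0) = {C, D, E, G}; δ(F,0) = {D, F, G}.
Union: {A, B, C, D, E, F, G}.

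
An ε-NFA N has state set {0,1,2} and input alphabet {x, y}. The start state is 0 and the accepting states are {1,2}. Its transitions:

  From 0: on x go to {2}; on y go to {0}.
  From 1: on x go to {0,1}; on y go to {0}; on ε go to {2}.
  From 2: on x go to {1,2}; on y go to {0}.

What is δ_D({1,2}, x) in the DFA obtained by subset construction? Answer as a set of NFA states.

{0,1,2}

δ(1,x) = {0,1}; δ(2,x) = {1,2}.
Union: {0,1,2}.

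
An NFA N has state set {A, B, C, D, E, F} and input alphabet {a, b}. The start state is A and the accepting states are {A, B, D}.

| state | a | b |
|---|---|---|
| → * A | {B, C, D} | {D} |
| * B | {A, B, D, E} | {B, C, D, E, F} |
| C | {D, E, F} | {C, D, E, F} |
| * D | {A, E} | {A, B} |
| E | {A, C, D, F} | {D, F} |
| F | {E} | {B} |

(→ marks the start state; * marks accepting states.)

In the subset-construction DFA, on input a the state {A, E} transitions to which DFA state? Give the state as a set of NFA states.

{A, B, C, D, F}

δ(A,a) = {B, C, D}; δ(E,a) = {A, C, D, F}.
Union: {A, B, C, D, F}.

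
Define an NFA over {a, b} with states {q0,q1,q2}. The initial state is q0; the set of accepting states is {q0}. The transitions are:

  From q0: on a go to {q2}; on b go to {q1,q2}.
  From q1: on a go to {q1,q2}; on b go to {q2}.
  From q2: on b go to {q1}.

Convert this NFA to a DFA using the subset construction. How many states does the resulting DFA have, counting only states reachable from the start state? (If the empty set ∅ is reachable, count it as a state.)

Start state of the DFA: {q0}.
{q0} --a--> {q2}  [new]
{q0} --b--> {q1,q2}  [new]
{q2} --a--> ∅  [new]
{q2} --b--> {q1}  [new]
{q1,q2} --a--> {q1,q2}  [seen]
{q1,q2} --b--> {q1,q2}  [seen]
∅ --a--> ∅  [seen]
∅ --b--> ∅  [seen]
{q1} --a--> {q1,q2}  [seen]
{q1} --b--> {q2}  [seen]
Reachable DFA states: {q0}, {q2}, {q1,q2}, ∅, {q1}.

5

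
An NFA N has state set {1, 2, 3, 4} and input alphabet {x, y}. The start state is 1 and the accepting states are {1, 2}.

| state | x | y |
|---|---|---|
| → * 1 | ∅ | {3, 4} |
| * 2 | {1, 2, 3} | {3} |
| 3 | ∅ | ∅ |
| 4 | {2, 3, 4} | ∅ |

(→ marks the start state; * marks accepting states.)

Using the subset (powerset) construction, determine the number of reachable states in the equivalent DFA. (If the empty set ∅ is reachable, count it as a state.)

6

Start state of the DFA: {1}.
{1} --x--> ∅  [new]
{1} --y--> {3, 4}  [new]
∅ --x--> ∅  [seen]
∅ --y--> ∅  [seen]
{3, 4} --x--> {2, 3, 4}  [new]
{3, 4} --y--> ∅  [seen]
{2, 3, 4} --x--> {1, 2, 3, 4}  [new]
{2, 3, 4} --y--> {3}  [new]
{1, 2, 3, 4} --x--> {1, 2, 3, 4}  [seen]
{1, 2, 3, 4} --y--> {3, 4}  [seen]
{3} --x--> ∅  [seen]
{3} --y--> ∅  [seen]
Reachable DFA states: {1}, ∅, {3, 4}, {2, 3, 4}, {1, 2, 3, 4}, {3}.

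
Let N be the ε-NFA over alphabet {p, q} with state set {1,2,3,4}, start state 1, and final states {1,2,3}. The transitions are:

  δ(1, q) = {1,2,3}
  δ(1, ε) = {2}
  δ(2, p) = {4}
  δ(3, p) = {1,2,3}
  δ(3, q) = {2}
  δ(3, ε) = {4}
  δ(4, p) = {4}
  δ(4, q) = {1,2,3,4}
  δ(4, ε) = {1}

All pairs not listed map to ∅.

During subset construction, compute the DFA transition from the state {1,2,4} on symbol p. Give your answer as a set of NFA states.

δ(1,p) = ∅; δ(2,p) = {4}; δ(4,p) = {4}.
Union: {4}.
ε-closure gives {1,2,4}.

{1,2,4}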